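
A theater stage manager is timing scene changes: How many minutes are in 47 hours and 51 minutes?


Hours: 47
Minutes: 51
Convert hours to minutes: 47 x 60 = 2820
Add remaining minutes: 2820 + 51 = 2871

2871


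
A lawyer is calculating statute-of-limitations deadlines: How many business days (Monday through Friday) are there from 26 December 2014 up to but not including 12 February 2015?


Start: 2014-12-26 (Friday)
End (exclusive): 2015-02-12 (Thursday)
Total calendar days: 48
Full weeks: 48 // 7 = 6 -> 30 weekdays
Remaining 6 days starting on Friday:
  Fri(w), Sat(-), Sun(-), Mon(w), Tue(w), Wed(w) -> 4 weekdays
Total business days: 30 + 4 = 34

34


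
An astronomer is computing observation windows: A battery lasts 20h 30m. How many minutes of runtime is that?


Hours: 20
Extra minutes: 30
Minutes per hour: 60
Hours to minutes: 20 x 60 = 1200
Total: 1200 + 30 = 1230

1230


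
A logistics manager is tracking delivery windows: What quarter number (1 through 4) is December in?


Month: December (month 12)
Q1: January-March (months 1-3)
Q2: April-June (months 4-6)
Q3: July-September (months 7-9)
Q4: October-December (months 10-12)
Month 12 falls in Q4

4


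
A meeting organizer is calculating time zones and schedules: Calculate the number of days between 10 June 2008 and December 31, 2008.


Start: June 10, 2008
End: December 31, 2008
Days left in June: 20
July: 31
August: 31
September: 30
October: 31
... plus remaining months
Sum of remaining months: 184
Total: 20 + 184 = 204

204


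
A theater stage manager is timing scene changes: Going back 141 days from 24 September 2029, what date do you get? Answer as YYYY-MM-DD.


Start: 2029-09-24
Subtracting 141 days
Days already passed in September: 24
After going back through September: 117 more days to subtract
August 2029: 31 days, 86 remaining
July 2029: 31 days, 55 remaining
June 2029: 30 days, 25 remaining
May 2029 has 31 days, need 25
Result: 2029-05-06

2029-05-06


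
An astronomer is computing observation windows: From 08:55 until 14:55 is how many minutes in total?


Start time: 08:55 = 535 minutes from midnight
End time: 14:55 = 895 minutes from midnight
Difference: 895 - 535 = 360 minutes
That is 6 hours and 0 minutes

360


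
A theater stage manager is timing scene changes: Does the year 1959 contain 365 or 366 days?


Year: 1959
Check leap year rules:
Divisible by 4? No
1959 is not a leap year
Days: 365

365


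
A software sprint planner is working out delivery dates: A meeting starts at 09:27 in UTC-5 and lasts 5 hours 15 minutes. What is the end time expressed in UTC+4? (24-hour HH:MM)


Start: 09:27 in UTC-5
Step 1 - add duration:
  minutes: 27 + 15 = 42
  hours: 9 + 5 + 0 = 14
  end in UTC-5: 14:42
Step 2 - convert UTC-5 -> UTC+4:
  offset difference: 4 - (-5) = 9 hours
  14 + (9) = 23 -> mod 24 = 23
Result: 23:42 in UTC+4

23:42


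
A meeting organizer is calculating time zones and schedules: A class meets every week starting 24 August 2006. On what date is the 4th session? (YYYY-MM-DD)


First occurrence: 2006-08-24 (occurrence 1)
Each occurrence is 7 days after the previous.
Occurrence 4 is 3 weeks after the first.
3 weeks = 21 days
2006-08-24 + 21 days = 2006-09-14

2006-09-14


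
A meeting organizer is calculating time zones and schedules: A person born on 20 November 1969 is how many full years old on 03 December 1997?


Birth: 1969-11-20
Reference: 1997-12-03
Year difference: 1997 - 1969 = 28
Has birthday (11-20) occurred by 12-03? Yes
Age in full years: 28

28


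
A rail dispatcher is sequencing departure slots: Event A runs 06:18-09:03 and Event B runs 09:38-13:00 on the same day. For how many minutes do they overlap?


Interval A: [378, 543] minutes from midnight
Interval B: [578, 780] minutes from midnight
Overlap start = max(378, 578) = 578
Overlap end = min(543, 780) = 543
End <= start, so the intervals do not overlap: 0 minutes

0


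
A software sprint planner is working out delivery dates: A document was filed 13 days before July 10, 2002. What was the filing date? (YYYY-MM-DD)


Start: 2002-07-10
Subtracting 13 days
Days already passed in July: 10
After going back through July: 3 more days to subtract
June 2002 has 30 days, need 3
Result: 2002-06-27

2002-06-27


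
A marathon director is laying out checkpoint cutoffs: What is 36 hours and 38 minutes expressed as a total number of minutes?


Hours: 36
Minutes: 38
Convert hours to minutes: 36 x 60 = 2160
Add remaining minutes: 2160 + 38 = 2198

2198


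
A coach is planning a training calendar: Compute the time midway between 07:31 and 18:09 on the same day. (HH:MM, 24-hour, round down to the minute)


Start time: 07:31 = 451 minutes from midnight
End time: 18:09 = 1089 minutes from midnight
Sum: 451 + 1089 = 1540
Midpoint: 1540 / 2 = 770 minutes
Convert: 770 / 60 = 12 hours, 50 minutes
Result: 12:50

12:50


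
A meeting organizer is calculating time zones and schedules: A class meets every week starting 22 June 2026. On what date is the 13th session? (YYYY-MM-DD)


First occurrence: 2026-06-22 (occurrence 1)
Each occurrence is 7 days after the previous.
Occurrence 13 is 12 weeks after the first.
12 weeks = 84 days
2026-06-22 + 84 days = 2026-09-14

2026-09-14


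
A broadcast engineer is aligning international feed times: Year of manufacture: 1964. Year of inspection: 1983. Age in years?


Birth year: 1964
Current year: 1983
Age = current year - birth year
Age = 1983 - 1964 = 19

19


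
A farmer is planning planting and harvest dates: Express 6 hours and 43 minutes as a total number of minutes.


Hours: 6
Extra minutes: 43
Minutes per hour: 60
Hours to minutes: 6 x 60 = 360
Total: 360 + 43 = 403

403


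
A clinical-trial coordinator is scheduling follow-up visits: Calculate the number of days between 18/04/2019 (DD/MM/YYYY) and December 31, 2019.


Start: April 18, 2019
End: December 31, 2019
Days left in April: 12
May: 31
June: 30
July: 31
August: 31
... plus remaining months
Sum of remaining months: 245
Total: 12 + 245 = 257

257


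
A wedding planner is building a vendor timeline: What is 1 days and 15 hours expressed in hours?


Days: 1
Extra hours: 15
Hours per day: 24
Days to hours: 1 x 24 = 24
Total: 24 + 15 = 39

39


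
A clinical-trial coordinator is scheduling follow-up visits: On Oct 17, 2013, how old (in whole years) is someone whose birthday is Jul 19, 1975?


Birth: 1975-07-19
Reference: 2013-10-17
Year difference: 2013 - 1975 = 38
Has birthday (07-19) occurred by 10-17? Yes
Age in full years: 38

38


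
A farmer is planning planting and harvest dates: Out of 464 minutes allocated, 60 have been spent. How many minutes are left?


Total budget: 464 minutes
Time used: 60 minutes
Remaining: 464 - 60 = 404 minutes
Percent used: 12.9%
Percent remaining: 87.1%

404


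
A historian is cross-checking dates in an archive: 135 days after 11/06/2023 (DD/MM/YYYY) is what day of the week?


Start: 2023-06-11 (Sunday)
Step 1 - find target date: add 135 days
  2023-06-11 + 135 days = 2023-10-24
Step 2 - day of week:
  135 mod 7 = 2
  Sunday + 2 days -> Tuesday
Result: Tuesday (2023-10-24)

Tuesday


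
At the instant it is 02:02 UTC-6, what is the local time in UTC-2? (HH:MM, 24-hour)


Local time: 02:02 at UTC-6 (offset -6h)
Target zone: UTC-2 (offset -2h)
Difference: -2 - (-6) = 4 hours
Calculation: 2 + (4) = 6
Result: 06:02

06:02


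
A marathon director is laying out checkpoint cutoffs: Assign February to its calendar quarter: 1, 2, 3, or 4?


Month: February (month 2)
Q1: January-March (months 1-3)
Q2: April-June (months 4-6)
Q3: July-September (months 7-9)
Q4: October-December (months 10-12)
Month 2 falls in Q1

1


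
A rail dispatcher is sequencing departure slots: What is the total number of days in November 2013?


Month: November
Year: 2013
November is a 30-day month
Total: 30 days

30


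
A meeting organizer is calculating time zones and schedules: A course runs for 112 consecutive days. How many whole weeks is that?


Total days: 112
Days per week: 7
Division: 112 / 7 = 16 remainder 0
Complete weeks: 16
Remaining days: 0

16


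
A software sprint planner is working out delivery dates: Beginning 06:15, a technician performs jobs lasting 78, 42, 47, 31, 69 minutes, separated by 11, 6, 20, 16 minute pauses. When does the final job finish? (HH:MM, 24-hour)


Start: 06:15 = 375 min from midnight
  after task 1 (78 min): 07:33
  after break (11 min): 07:44
  after task 2 (42 min): 08:26
  after break (6 min): 08:32
  after task 3 (47 min): 09:19
  after break (20 min): 09:39
  after task 4 (31 min): 10:10
  after break (16 min): 10:26
  after task 5 (69 min): 11:35
Total elapsed: 320 minutes
End time: 11:35

11:35


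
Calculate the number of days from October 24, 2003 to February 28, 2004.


Start date: 2003-10-24
End date: 2004-02-28
Oct 2003: +8 days
Nov 2003: +30 days
Dec 2003: +31 days
Jan 2004: +31 days
Feb 2004: +27 days
Total: 127 days

127


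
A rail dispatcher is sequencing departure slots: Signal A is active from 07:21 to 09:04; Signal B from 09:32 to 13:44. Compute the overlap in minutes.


Interval A: [441, 544] minutes from midnight
Interval B: [572, 824] minutes from midnight
Overlap start = max(441, 572) = 572
Overlap end = min(544, 824) = 544
End <= start, so the intervals do not overlap: 0 minutes

0


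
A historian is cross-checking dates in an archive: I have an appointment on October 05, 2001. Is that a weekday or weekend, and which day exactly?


Date: 2001-10-05
January 1, 2001 is a Monday
Day of year: 278
Offset from Jan 1: 277 days
277 mod 7 = 4
Result: Friday

Friday


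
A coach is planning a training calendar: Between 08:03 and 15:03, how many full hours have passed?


Start: 08:03
End: 15:03
Hour difference: 15 - 8 = 7 hours
Minute difference: 3 - 3 = 0 minutes
Total minutes: 420
Complete hours: 420 / 60 = 7 (remainder 0)

7


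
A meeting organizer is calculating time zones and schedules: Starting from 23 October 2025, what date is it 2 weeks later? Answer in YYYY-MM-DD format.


Start: 2025-10-23
Weeks to add: 2
Convert to days: 2 x 7 = 14 days
Add 14 days to 2025-10-23
Result: 2025-11-06

2025-11-06


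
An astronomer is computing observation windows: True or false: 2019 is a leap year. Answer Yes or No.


Year: 2019
Divisible by 4? 2019 / 4 = 504.75 -> No
Not divisible by 4, so NOT a leap year

No


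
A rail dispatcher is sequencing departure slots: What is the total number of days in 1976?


Year: 1976
Check leap year rules:
Divisible by 4? Yes
Divisible by 100? No
1976 is a leap year
Days: 366

366


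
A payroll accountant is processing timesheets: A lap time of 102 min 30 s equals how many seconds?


Minutes: 102
Seconds: 30
Convert minutes to seconds: 102 x 60 = 6120
Add remaining seconds: 6120 + 30 = 6150

6150


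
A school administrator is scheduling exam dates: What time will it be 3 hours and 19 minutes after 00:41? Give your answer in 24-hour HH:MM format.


Start time: 00:41
Adding: 3 hours 19 minutes
Minutes: 41 + 19 = 60
Minute overflow: 60 >= 60, so carry 1 hour, minutes = 0
Hours: 0 + 3 + 1 = 4
Result: 04:00

04:00


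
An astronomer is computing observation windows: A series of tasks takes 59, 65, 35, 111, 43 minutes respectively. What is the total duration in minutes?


Durations: 59, 65, 35, 111, 43
Running sum: 59
+ 65 = 124
+ 35 = 159
+ 111 = 270
+ 43 = 313
Total duration: 313 minutes
That is 5 hours and 13 minutes

313


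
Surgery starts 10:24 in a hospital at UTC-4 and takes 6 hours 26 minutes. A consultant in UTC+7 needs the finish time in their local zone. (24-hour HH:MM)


Start: 10:24 in UTC-4
Step 1 - add duration:
  minutes: 24 + 26 = 50
  hours: 10 + 6 + 0 = 16
  end in UTC-4: 16:50
Step 2 - convert UTC-4 -> UTC+7:
  offset difference: 7 - (-4) = 11 hours
  16 + (11) = 27 -> mod 24 = 3
Result: 03:50 in UTC+7

03:50


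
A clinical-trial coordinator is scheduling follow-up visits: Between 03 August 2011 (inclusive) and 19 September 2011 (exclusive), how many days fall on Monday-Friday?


Start: 2011-08-03 (Wednesday)
End (exclusive): 2011-09-19 (Monday)
Total calendar days: 47
Full weeks: 47 // 7 = 6 -> 30 weekdays
Remaining 5 days starting on Wednesday:
  Wed(w), Thu(w), Fri(w), Sat(-), Sun(-) -> 3 weekdays
Total business days: 30 + 3 = 33

33


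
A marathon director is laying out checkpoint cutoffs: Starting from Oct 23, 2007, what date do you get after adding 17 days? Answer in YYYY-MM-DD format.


Start: 2007-10-23
Adding 17 days
Days remaining in October: 8
After October: 9 days still to add
November 2007 has 30 days, need 9
Result: 2007-11-09

2007-11-09


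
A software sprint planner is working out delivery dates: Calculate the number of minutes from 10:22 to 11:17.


Start time: 10:22 = 622 minutes from midnight
End time: 11:17 = 677 minutes from midnight
Difference: 677 - 622 = 55 minutes
That is 0 hours and 55 minutes

55


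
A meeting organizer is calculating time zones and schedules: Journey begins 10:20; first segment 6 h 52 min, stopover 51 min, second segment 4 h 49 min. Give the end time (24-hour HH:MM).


Depart: 10:20
Leg 1: +412 min -> 17:12
Layover: +51 min -> 18:03
Leg 2: +289 min -> 22:52
Total travel: 752 minutes = 12h 32m
Arrival: 22:52

22:52


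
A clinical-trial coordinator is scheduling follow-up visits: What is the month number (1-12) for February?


Calendar month order:
1. January
2. February <--
3. March
February is month number 2

2


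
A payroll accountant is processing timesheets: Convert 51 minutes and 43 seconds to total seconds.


Minutes: 51
Extra seconds: 43
Seconds per minute: 60
Minutes to seconds: 51 x 60 = 3060
Total: 3060 + 43 = 3103

3103


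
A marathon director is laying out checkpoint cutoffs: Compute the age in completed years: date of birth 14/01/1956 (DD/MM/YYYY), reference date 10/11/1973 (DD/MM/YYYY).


Birth: 1956-01-14
Reference: 1973-11-10
Year difference: 1973 - 1956 = 17
Has birthday (01-14) occurred by 11-10? Yes
Age in full years: 17

17


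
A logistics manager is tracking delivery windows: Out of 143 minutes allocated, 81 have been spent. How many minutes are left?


Total budget: 143 minutes
Time used: 81 minutes
Remaining: 143 - 81 = 62 minutes
Percent used: 56.6%
Percent remaining: 43.4%

62


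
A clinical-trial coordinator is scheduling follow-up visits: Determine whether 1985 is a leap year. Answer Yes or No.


Year: 1985
Divisible by 4? 1985 / 4 = 496.25 -> No
Not divisible by 4, so NOT a leap year

No


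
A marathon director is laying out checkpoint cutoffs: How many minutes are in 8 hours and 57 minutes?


Hours: 8
Minutes: 57
Convert hours to minutes: 8 x 60 = 480
Add remaining minutes: 480 + 57 = 537

537


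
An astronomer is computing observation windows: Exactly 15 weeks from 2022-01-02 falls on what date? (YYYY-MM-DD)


Start: 2022-01-02
Weeks to add: 15
Convert to days: 15 x 7 = 105 days
Add 105 days to 2022-01-02
Result: 2022-04-17

2022-04-17


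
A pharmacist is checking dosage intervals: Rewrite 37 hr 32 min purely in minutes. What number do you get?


Hours: 37
Extra minutes: 32
Minutes per hour: 60
Hours to minutes: 37 x 60 = 2220
Total: 2220 + 32 = 2252

2252


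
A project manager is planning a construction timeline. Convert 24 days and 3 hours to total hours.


Days: 24
Extra hours: 3
Hours per day: 24
Days to hours: 24 x 24 = 576
Total: 576 + 3 = 579

579


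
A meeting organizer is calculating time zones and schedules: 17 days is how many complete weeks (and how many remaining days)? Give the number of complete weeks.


Total days: 17
Days per week: 7
Division: 17 / 7 = 2 remainder 3
Complete weeks: 2
Remaining days: 3

2


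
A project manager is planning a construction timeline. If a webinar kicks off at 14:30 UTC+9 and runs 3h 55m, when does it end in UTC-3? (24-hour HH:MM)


Start: 14:30 in UTC+9
Step 1 - add duration:
  minutes: 30 + 55 = 85 (carry 1h)
  hours: 14 + 3 + 1 = 18
  end in UTC+9: 18:25
Step 2 - convert UTC+9 -> UTC-3:
  offset difference: -3 - (9) = -12 hours
  18 + (-12) = 6 -> mod 24 = 6
Result: 06:25 in UTC-3

06:25


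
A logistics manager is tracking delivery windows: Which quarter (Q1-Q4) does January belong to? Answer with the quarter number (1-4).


Month: January (month 1)
Q1: January-March (months 1-3)
Q2: April-June (months 4-6)
Q3: July-September (months 7-9)
Q4: October-December (months 10-12)
Month 1 falls in Q1

1


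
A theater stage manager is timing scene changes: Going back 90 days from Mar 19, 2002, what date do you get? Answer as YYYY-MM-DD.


Start: 2002-03-19
Subtracting 90 days
Days already passed in March: 19
After going back through March: 71 more days to subtract
February 2002: 28 days, 43 remaining
January 2002: 31 days, 12 remaining
December 2001 has 31 days, need 12
Result: 2001-12-19

2001-12-19


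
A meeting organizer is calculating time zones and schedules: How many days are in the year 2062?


Year: 2062
Check leap year rules:
Divisible by 4? No
2062 is not a leap year
Days: 365

365


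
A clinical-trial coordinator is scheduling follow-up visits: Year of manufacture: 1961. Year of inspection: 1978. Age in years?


Birth year: 1961
Current year: 1978
Age = current year - birth year
Age = 1978 - 1961 = 17

17


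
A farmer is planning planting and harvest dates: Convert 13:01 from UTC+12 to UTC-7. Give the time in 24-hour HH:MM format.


Local time: 13:01 at UTC+12 (offset 12h)
Target zone: UTC-7 (offset -7h)
Difference: -7 - (12) = -19 hours
Calculation: 13 + (-19) = -6
Wraparound: (-6) mod 24 = 18
Result: 18:01

18:01


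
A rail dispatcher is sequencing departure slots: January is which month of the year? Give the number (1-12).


Calendar month order:
1. January <--
2. February
January is month number 1

1


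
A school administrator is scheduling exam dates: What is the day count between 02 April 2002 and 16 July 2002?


Start date: 2002-04-02
End date: 2002-07-16
Apr 2002: +29 days
May 2002: +31 days
Jun 2002: +30 days
Jul 2002: +15 days
Total: 105 days

105


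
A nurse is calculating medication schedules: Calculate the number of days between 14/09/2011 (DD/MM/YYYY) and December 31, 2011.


Start: September 14, 2011
End: December 31, 2011
Days left in September: 16
October: 31
November: 30
December: 31
Sum of remaining months: 92
Total: 16 + 92 = 108

108


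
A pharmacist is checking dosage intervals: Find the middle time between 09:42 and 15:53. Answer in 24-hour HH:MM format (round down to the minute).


Start time: 09:42 = 582 minutes from midnight
End time: 15:53 = 953 minutes from midnight
Sum: 582 + 953 = 1535
Midpoint: 1535 / 2 = 767 minutes
Convert: 767 / 60 = 12 hours, 47 minutes
Result: 12:47

12:47


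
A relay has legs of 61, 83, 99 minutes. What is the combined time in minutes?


Durations: 61, 83, 99
Running sum: 61
+ 83 = 144
+ 99 = 243
Total duration: 243 minutes
That is 4 hours and 3 minutes

243


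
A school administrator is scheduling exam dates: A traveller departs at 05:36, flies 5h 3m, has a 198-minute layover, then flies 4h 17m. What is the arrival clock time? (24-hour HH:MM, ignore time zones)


Depart: 05:36
Leg 1: +303 min -> 10:39
Layover: +198 min -> 13:57
Leg 2: +257 min -> 18:14
Total travel: 758 minutes = 12h 38m
Arrival: 18:14

18:14


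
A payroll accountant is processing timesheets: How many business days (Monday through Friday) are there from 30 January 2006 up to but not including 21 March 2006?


Start: 2006-01-30 (Monday)
End (exclusive): 2006-03-21 (Tuesday)
Total calendar days: 50
Full weeks: 50 // 7 = 7 -> 35 weekdays
Remaining 1 days starting on Monday:
  Mon(w) -> 1 weekdays
Total business days: 35 + 1 = 36

36


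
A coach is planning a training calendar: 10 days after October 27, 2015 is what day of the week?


Start: 2015-10-27 (Tuesday)
Step 1 - find target date: add 10 days
  2015-10-27 + 10 days = 2015-11-06
Step 2 - day of week:
  10 mod 7 = 3
  Tuesday + 3 days -> Friday
Result: Friday (2015-11-06)

Friday


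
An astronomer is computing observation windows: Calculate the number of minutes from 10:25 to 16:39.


Start time: 10:25 = 625 minutes from midnight
End time: 16:39 = 999 minutes from midnight
Difference: 999 - 625 = 374 minutes
That is 6 hours and 14 minutes

374


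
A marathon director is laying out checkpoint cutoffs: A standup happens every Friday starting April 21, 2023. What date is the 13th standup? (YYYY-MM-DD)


First occurrence: 2023-04-21 (occurrence 1)
Each occurrence is 7 days after the previous.
Occurrence 13 is 12 weeks after the first.
12 weeks = 84 days
2023-04-21 + 84 days = 2023-07-14

2023-07-14


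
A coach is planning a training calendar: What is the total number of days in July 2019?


Month: July
Year: 2019
July is a 31-day month
Total: 31 days

31


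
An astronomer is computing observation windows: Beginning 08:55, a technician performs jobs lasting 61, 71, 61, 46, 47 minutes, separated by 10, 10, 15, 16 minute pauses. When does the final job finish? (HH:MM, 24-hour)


Start: 08:55 = 535 min from midnight
  after task 1 (61 min): 09:56
  after break (10 min): 10:06
  after task 2 (71 min): 11:17
  after break (10 min): 11:27
  after task 3 (61 min): 12:28
  after break (15 min): 12:43
  after task 4 (46 min): 13:29
  after break (16 min): 13:45
  after task 5 (47 min): 14:32
Total elapsed: 337 minutes
End time: 14:32

14:32


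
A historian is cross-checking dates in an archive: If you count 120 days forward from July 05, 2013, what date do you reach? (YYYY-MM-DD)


Start: 2013-07-05
Adding 120 days
Days remaining in July: 26
After July: 94 days still to add
August 2013: 31 days, 63 remaining
September 2013: 30 days, 33 remaining
October 2013: 31 days, 2 remaining
November 2013 has 30 days, need 2
Result: 2013-11-02

2013-11-02


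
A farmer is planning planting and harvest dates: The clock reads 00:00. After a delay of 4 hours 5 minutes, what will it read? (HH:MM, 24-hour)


Start time: 00:00
Adding: 4 hours 5 minutes
Minutes: 0 + 5 = 5
Hours: 0 + 4 + 0 = 4
Result: 04:05

04:05


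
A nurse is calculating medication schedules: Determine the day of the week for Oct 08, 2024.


Date: 2024-10-08
January 1, 2024 is a Monday
Day of year: 282
Offset from Jan 1: 281 days
281 mod 7 = 1
Result: Tuesday

Tuesday


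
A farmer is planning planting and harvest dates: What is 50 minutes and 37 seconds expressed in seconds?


Minutes: 50
Extra seconds: 37
Seconds per minute: 60
Minutes to seconds: 50 x 60 = 3000
Total: 3000 + 37 = 3037

3037


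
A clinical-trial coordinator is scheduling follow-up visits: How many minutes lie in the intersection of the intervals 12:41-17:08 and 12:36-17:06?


Interval A: [761, 1028] minutes from midnight
Interval B: [756, 1026] minutes from midnight
Overlap start = max(761, 756) = 761
Overlap end = min(1028, 1026) = 1026
Overlap = 1026 - 761 = 265 minutes

265


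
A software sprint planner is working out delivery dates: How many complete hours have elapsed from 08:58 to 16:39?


Start: 08:58
End: 16:39
Hour difference: 16 - 8 = 8 hours
Minute difference: 39 - 58 = -19 minutes
Total minutes: 461
Complete hours: 461 / 60 = 7 (remainder 41)

7


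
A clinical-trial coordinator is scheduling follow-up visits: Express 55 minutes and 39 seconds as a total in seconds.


Minutes: 55
Seconds: 39
Convert minutes to seconds: 55 x 60 = 3300
Add remaining seconds: 3300 + 39 = 3339

3339


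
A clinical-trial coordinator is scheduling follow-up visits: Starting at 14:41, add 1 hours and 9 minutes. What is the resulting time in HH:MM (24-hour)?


Start time: 14:41
Adding: 1 hours 9 minutes
Minutes: 41 + 9 = 50
Hours: 14 + 1 + 0 = 15
Result: 15:50

15:50


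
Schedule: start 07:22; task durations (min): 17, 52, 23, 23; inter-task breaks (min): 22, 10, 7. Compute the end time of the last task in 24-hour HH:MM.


Start: 07:22 = 442 min from midnight
  after task 1 (17 min): 07:39
  after break (22 min): 08:01
  after task 2 (52 min): 08:53
  after break (10 min): 09:03
  after task 3 (23 min): 09:26
  after break (7 min): 09:33
  after task 4 (23 min): 09:56
Total elapsed: 154 minutes
End time: 09:56

09:56


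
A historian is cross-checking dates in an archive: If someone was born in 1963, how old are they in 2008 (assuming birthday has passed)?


Birth year: 1963
Current year: 2008
Age = current year - birth year
Age = 2008 - 1963 = 45

45


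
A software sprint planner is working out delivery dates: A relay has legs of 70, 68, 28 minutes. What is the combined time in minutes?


Durations: 70, 68, 28
Running sum: 70
+ 68 = 138
+ 28 = 166
Total duration: 166 minutes
That is 2 hours and 46 minutes

166


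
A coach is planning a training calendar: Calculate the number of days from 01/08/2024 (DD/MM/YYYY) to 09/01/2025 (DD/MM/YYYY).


Start date: 2024-08-01
End date: 2025-01-09
Aug 2024: +31 days
Sep 2024: +30 days
Oct 2024: +31 days
... (3 more months)
Total: 161 days

161


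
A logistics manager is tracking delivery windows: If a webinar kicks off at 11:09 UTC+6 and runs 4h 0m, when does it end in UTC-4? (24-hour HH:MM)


Start: 11:09 in UTC+6
Step 1 - add duration:
  minutes: 9 + 0 = 9
  hours: 11 + 4 + 0 = 15
  end in UTC+6: 15:09
Step 2 - convert UTC+6 -> UTC-4:
  offset difference: -4 - (6) = -10 hours
  15 + (-10) = 5 -> mod 24 = 5
Result: 05:09 in UTC-4

05:09


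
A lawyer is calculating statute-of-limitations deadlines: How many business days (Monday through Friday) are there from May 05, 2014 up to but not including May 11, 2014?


Start: 2014-05-05 (Monday)
End (exclusive): 2014-05-11 (Sunday)
Total calendar days: 6
Full weeks: 6 // 7 = 0 -> 0 weekdays
Remaining 6 days starting on Monday:
  Mon(w), Tue(w), Wed(w), Thu(w), Fri(w), Sat(-) -> 5 weekdays
Total business days: 0 + 5 = 5

5


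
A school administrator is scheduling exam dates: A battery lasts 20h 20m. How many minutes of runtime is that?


Hours: 20
Extra minutes: 20
Minutes per hour: 60
Hours to minutes: 20 x 60 = 1200
Total: 1200 + 20 = 1220

1220


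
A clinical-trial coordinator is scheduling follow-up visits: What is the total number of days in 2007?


Year: 2007
Check leap year rules:
Divisible by 4? No
2007 is not a leap year
Days: 365

365


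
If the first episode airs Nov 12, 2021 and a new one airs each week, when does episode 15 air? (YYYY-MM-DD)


First occurrence: 2021-11-12 (occurrence 1)
Each occurrence is 7 days after the previous.
Occurrence 15 is 14 weeks after the first.
14 weeks = 98 days
2021-11-12 + 98 days = 2022-02-18

2022-02-18


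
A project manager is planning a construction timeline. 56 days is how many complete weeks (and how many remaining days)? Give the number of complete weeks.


Total days: 56
Days per week: 7
Division: 56 / 7 = 8 remainder 0
Complete weeks: 8
Remaining days: 0

8


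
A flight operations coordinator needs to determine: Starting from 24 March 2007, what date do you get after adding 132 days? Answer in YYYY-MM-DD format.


Start: 2007-03-24
Adding 132 days
Days remaining in March: 7
After March: 125 days still to add
April 2007: 30 days, 95 remaining
May 2007: 31 days, 64 remaining
June 2007: 30 days, 34 remaining
July 2007: 31 days, 3 remaining
Result: 2007-08-03

2007-08-03


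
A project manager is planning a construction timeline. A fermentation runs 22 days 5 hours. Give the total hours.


Days: 22
Extra hours: 5
Hours per day: 24
Days to hours: 22 x 24 = 528
Total: 528 + 5 = 533

533


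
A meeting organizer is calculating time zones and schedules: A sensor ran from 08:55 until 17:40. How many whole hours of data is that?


Start: 08:55
End: 17:40
Hour difference: 17 - 8 = 9 hours
Minute difference: 40 - 55 = -15 minutes
Total minutes: 525
Complete hours: 525 / 60 = 8 (remainder 45)

8


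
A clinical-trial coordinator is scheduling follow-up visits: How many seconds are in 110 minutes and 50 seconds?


Minutes: 110
Extra seconds: 50
Seconds per minute: 60
Minutes to seconds: 110 x 60 = 6600
Total: 6600 + 50 = 6650

6650


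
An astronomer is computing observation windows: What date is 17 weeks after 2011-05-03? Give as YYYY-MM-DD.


Start: 2011-05-03
Weeks to add: 17
Convert to days: 17 x 7 = 119 days
Add 119 days to 2011-05-03
Result: 2011-08-30

2011-08-30


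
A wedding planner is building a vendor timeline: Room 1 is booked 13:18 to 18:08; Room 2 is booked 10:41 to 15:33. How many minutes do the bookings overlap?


Interval A: [798, 1088] minutes from midnight
Interval B: [641, 933] minutes from midnight
Overlap start = max(798, 641) = 798
Overlap end = min(1088, 933) = 933
Overlap = 933 - 798 = 135 minutes

135


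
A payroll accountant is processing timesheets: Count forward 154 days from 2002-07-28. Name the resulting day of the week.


Start: 2002-07-28 (Sunday)
Step 1 - find target date: add 154 days
  2002-07-28 + 154 days = 2002-12-29
Step 2 - day of week:
  154 mod 7 = 0
  Sunday + 0 days -> Sunday
Result: Sunday (2002-12-29)

Sunday


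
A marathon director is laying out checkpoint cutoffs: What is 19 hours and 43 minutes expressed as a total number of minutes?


Hours: 19
Minutes: 43
Convert hours to minutes: 19 x 60 = 1140
Add remaining minutes: 1140 + 43 = 1183

1183


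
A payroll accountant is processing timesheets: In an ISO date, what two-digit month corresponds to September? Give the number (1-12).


Calendar month order:
8. August
9. September <--
10. October
September is month number 9

9


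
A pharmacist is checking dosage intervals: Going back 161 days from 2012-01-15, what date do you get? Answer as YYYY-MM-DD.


Start: 2012-01-15
Subtracting 161 days
Days already passed in January: 15
After going back through January: 146 more days to subtract
December 2011: 31 days, 115 remaining
November 2011: 30 days, 85 remaining
October 2011: 31 days, 54 remaining
September 2011: 30 days, 24 remaining
Result: 2011-08-07

2011-08-07


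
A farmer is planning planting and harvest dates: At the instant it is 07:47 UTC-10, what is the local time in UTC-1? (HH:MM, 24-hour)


Local time: 07:47 at UTC-10 (offset -10h)
Target zone: UTC-1 (offset -1h)
Difference: -1 - (-10) = 9 hours
Calculation: 7 + (9) = 16
Result: 16:47

16:47


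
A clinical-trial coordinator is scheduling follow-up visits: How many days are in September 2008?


Month: September
Year: 2008
September is a 30-day month
Total: 30 days

30


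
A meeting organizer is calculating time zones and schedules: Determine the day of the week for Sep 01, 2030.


Date: 2030-09-01
January 1, 2030 is a Tuesday
Day of year: 244
Offset from Jan 1: 243 days
243 mod 7 = 5
Result: Sunday

Sunday


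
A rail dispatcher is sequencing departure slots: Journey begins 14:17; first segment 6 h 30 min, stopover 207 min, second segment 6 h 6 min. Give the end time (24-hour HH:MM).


Depart: 14:17
Leg 1: +390 min -> 20:47
Layover: +207 min -> 00:14
Leg 2: +366 min -> 06:20
Total travel: 963 minutes = 16h 3m
Arrival: 06:20

06:20


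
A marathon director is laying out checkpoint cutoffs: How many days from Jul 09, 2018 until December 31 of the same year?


Start: July 09, 2018
End: December 31, 2018
Days left in July: 22
August: 31
September: 30
October: 31
November: 30
... plus remaining months
Sum of remaining months: 153
Total: 22 + 153 = 175

175


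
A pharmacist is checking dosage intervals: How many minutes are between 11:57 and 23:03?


Start time: 11:57 = 717 minutes from midnight
End time: 23:03 = 1383 minutes from midnight
Difference: 1383 - 717 = 666 minutes
That is 11 hours and 6 minutes

666


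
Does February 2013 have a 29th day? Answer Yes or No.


Year: 2013
Divisible by 4? 2013 / 4 = 503.25 -> No
Not divisible by 4, so NOT a leap year

No


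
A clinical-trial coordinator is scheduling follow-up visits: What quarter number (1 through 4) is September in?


Month: September (month 9)
Q1: January-March (months 1-3)
Q2: April-June (months 4-6)
Q3: July-September (months 7-9)
Q4: October-December (months 10-12)
Month 9 falls in Q3

3


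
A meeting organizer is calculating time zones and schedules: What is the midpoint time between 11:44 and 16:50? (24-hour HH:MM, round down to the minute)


Start time: 11:44 = 704 minutes from midnight
End time: 16:50 = 1010 minutes from midnight
Sum: 704 + 1010 = 1714
Midpoint: 1714 / 2 = 857 minutes
Convert: 857 / 60 = 14 hours, 17 minutes
Result: 14:17

14:17


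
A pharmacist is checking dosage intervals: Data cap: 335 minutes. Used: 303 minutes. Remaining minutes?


Total budget: 335 minutes
Time used: 303 minutes
Remaining: 335 - 303 = 32 minutes
Percent used: 90.4%
Percent remaining: 9.6%

32


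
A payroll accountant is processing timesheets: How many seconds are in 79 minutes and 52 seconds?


Minutes: 79
Seconds: 52
Convert minutes to seconds: 79 x 60 = 4740
Add remaining seconds: 4740 + 52 = 4792

4792


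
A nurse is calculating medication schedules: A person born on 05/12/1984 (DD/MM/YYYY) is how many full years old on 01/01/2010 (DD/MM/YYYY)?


Birth: 1984-12-05
Reference: 2010-01-01
Year difference: 2010 - 1984 = 26
Has birthday (12-05) occurred by 01-01? No
Birthday not yet reached this year -> subtract 1
Age in full years: 25

25


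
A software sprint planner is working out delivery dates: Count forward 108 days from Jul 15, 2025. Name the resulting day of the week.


Start: 2025-07-15 (Tuesday)
Step 1 - find target date: add 108 days
  2025-07-15 + 108 days = 2025-10-31
Step 2 - day of week:
  108 mod 7 = 3
  Tuesday + 3 days -> Friday
Result: Friday (2025-10-31)

Friday


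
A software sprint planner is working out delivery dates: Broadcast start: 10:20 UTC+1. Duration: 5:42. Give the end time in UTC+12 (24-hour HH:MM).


Start: 10:20 in UTC+1
Step 1 - add duration:
  minutes: 20 + 42 = 62 (carry 1h)
  hours: 10 + 5 + 1 = 16
  end in UTC+1: 16:02
Step 2 - convert UTC+1 -> UTC+12:
  offset difference: 12 - (1) = 11 hours
  16 + (11) = 27 -> mod 24 = 3
Result: 03:02 in UTC+12

03:02


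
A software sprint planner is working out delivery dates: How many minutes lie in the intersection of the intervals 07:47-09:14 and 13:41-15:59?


Interval A: [467, 554] minutes from midnight
Interval B: [821, 959] minutes from midnight
Overlap start = max(467, 821) = 821
Overlap end = min(554, 959) = 554
End <= start, so the intervals do not overlap: 0 minutes

0


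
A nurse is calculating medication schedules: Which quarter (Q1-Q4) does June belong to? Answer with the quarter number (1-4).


Month: June (month 6)
Q1: January-March (months 1-3)
Q2: April-June (months 4-6)
Q3: July-September (months 7-9)
Q4: October-December (months 10-12)
Month 6 falls in Q2

2


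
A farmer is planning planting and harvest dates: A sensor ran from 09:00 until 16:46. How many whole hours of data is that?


Start: 09:00
End: 16:46
Hour difference: 16 - 9 = 7 hours
Minute difference: 46 - 0 = 46 minutes
Total minutes: 466
Complete hours: 466 / 60 = 7 (remainder 46)

7


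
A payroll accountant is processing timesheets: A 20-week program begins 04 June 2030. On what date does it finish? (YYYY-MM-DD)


Start: 2030-06-04
Weeks to add: 20
Convert to days: 20 x 7 = 140 days
Add 140 days to 2030-06-04
Result: 2030-10-22

2030-10-22


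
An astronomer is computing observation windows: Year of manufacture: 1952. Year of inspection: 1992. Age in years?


Birth year: 1952
Current year: 1992
Age = current year - birth year
Age = 1992 - 1952 = 40

40


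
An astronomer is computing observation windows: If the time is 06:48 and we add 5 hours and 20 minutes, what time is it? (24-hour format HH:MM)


Start time: 06:48
Adding: 5 hours 20 minutes
Minutes: 48 + 20 = 68
Minute overflow: 68 >= 60, so carry 1 hour, minutes = 8
Hours: 6 + 5 + 1 = 12
Result: 12:08

12:08


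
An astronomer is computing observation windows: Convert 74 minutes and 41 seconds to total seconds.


Minutes: 74
Extra seconds: 41
Seconds per minute: 60
Minutes to seconds: 74 x 60 = 4440
Total: 4440 + 41 = 4481

4481


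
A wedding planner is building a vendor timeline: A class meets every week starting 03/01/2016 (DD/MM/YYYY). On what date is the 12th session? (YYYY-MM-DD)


First occurrence: 2016-01-03 (occurrence 1)
Each occurrence is 7 days after the previous.
Occurrence 12 is 11 weeks after the first.
11 weeks = 77 days
2016-01-03 + 77 days = 2016-03-20

2016-03-20


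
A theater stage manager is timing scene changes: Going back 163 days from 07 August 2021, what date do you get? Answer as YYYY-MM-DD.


Start: 2021-08-07
Subtracting 163 days
Days already passed in August: 7
After going back through August: 156 more days to subtract
July 2021: 31 days, 125 remaining
June 2021: 30 days, 95 remaining
May 2021: 31 days, 64 remaining
April 2021: 30 days, 34 remaining
Result: 2021-02-25

2021-02-25


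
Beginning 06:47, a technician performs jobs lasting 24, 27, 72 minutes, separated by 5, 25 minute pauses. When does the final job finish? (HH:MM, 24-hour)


Start: 06:47 = 407 min from midnight
  after task 1 (24 min): 07:11
  after break (5 min): 07:16
  after task 2 (27 min): 07:43
  after break (25 min): 08:08
  after task 3 (72 min): 09:20
Total elapsed: 153 minutes
End time: 09:20

09:20


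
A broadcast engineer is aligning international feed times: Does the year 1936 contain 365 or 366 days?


Year: 1936
Check leap year rules:
Divisible by 4? Yes
Divisible by 100? No
1936 is a leap year
Days: 366

366


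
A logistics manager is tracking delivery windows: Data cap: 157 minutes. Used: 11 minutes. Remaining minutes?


Total budget: 157 minutes
Time used: 11 minutes
Remaining: 157 - 11 = 146 minutes
Percent used: 7.0%
Percent remaining: 93.0%

146


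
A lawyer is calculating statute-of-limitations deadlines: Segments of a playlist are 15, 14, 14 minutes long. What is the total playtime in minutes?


Durations: 15, 14, 14
Running sum: 15
+ 14 = 29
+ 14 = 43
Total duration: 43 minutes

43


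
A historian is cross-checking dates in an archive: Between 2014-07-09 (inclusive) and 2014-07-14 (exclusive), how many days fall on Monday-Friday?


Start: 2014-07-09 (Wednesday)
End (exclusive): 2014-07-14 (Monday)
Total calendar days: 5
Full weeks: 5 // 7 = 0 -> 0 weekdays
Remaining 5 days starting on Wednesday:
  Wed(w), Thu(w), Fri(w), Sat(-), Sun(-) -> 3 weekdays
Total business days: 0 + 3 = 3

3


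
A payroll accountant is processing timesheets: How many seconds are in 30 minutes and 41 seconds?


Minutes: 30
Seconds: 41
Convert minutes to seconds: 30 x 60 = 1800
Add remaining seconds: 1800 + 41 = 1841

1841


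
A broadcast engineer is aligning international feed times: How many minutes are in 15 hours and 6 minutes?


Hours: 15
Extra minutes: 6
Minutes per hour: 60
Hours to minutes: 15 x 60 = 900
Total: 900 + 6 = 906

906


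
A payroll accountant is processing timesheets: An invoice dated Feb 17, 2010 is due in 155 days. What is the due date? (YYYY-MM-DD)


Start: 2010-02-17
Adding 155 days
Days remaining in February: 11
After February: 144 days still to add
March 2010: 31 days, 113 remaining
April 2010: 30 days, 83 remaining
May 2010: 31 days, 52 remaining
June 2010: 30 days, 22 remaining
Result: 2010-07-22

2010-07-22


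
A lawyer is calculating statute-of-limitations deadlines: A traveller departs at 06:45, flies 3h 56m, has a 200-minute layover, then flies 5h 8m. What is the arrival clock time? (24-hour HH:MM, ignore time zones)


Depart: 06:45
Leg 1: +236 min -> 10:41
Layover: +200 min -> 14:01
Leg 2: +308 min -> 19:09
Total travel: 744 minutes = 12h 24m
Arrival: 19:09

19:09


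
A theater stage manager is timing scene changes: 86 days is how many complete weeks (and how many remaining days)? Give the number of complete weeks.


Total days: 86
Days per week: 7
Division: 86 / 7 = 12 remainder 2
Complete weeks: 12
Remaining days: 2

12
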